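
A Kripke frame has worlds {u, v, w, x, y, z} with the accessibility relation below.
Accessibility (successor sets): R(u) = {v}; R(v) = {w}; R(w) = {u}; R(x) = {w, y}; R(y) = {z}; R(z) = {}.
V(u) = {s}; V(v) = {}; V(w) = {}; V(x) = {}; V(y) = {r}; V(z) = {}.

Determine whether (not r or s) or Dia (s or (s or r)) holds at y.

No

At y: not r or s is false, Dia (s or (s or r)) is false, so (not r or s) or Dia (s or (s or r)) is false.
  At y: Dia (s or (s or r)) requires s or (s or r) at some successor in {z}.
    At z: s or (s or r) is false.
  So Dia (s or (s or r)) is false at y.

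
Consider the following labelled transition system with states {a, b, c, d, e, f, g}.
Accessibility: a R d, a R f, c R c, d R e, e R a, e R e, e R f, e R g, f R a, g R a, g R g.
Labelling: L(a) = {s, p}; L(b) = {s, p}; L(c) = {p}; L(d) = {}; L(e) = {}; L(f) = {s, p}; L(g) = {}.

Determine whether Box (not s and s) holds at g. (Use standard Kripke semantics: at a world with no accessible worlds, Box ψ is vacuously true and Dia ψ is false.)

Recall that Box ψ holds at a world iff ψ holds at every accessible world, and Dia ψ holds iff ψ holds at some accessible world.
At g: Box (not s and s) requires not s and s at every successor {a, g}.
  not s and s fails at a, so Box (not s and s) is false at g.

No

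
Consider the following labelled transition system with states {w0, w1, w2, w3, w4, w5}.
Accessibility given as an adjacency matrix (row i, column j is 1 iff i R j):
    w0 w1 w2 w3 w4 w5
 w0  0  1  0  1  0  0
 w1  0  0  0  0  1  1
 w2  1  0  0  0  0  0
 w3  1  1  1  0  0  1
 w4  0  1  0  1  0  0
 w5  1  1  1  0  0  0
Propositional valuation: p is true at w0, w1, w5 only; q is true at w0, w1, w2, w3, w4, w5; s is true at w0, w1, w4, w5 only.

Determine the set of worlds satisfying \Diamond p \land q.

w0, w1, w2, w3, w4, w5

Let φ = \Diamond p \land q. Evaluate φ at each world:
  w0 (successors {w1, w3}): φ is true.
  w1 (successors {w4, w5}): φ is true.
  w2 (successors {w0}): φ is true.
  w3 (successors {w0, w1, w2, w5}): φ is true.
  w4 (successors {w1, w3}): φ is true.
  w5 (successors {w0, w1, w2}): φ is true.
For instance, at w4:
  At w4: \Diamond p is true, q is true, so \Diamond p \land q is true.
    At w4: \Diamond p requires p at some successor in {w1, w3}.
      p holds at w1, so \Diamond p is true at w4.
Satisfying worlds: {w0, w1, w2, w3, w4, w5}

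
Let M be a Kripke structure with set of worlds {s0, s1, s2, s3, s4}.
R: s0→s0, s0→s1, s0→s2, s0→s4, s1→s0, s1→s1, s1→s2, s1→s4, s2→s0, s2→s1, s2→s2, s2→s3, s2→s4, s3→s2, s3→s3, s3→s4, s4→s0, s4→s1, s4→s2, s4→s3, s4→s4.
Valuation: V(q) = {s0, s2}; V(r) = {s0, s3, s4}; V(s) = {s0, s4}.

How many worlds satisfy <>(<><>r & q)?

Recall that <>ψ holds at a world iff ψ holds at some accessible world.
Let φ = <>(<><>r & q). Evaluate φ at each world:
  s0 (successors {s0, s1, s2, s4}): φ is true.
  s1 (successors {s0, s1, s2, s4}): φ is true.
  s2 (successors {s0, s1, s2, s3, s4}): φ is true.
  s3 (successors {s2, s3, s4}): φ is true.
  s4 (successors {s0, s1, s2, s3, s4}): φ is true.
For instance, at s3:
  At s3: <>(<><>r & q) requires <><>r & q at some successor in {s2, s3, s4}.
    <><>r & q holds at s2, so <>(<><>r & q) is true at s3.
      At s2: <><>r is true, q is true, so <><>r & q is true.
Satisfying worlds: {s0, s1, s2, s3, s4}

5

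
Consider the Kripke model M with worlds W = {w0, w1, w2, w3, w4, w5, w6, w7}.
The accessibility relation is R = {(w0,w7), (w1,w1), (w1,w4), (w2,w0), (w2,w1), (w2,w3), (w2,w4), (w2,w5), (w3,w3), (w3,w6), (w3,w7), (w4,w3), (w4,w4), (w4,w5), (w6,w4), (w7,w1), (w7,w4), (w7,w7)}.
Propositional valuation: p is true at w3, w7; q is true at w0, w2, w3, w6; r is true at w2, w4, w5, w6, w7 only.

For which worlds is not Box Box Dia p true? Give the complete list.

w0, w1, w2, w3, w4, w6, w7

Recall that Box ψ holds at a world iff ψ holds at every accessible world, and Dia ψ holds iff ψ holds at some accessible world.
Let φ = not Box Box Dia p. Evaluate φ at each world:
  w0 (successors {w7}): φ is true.
  w1 (successors {w1, w4}): φ is true.
  w2 (successors {w0, w1, w3, w4, w5}): φ is true.
  w3 (successors {w3, w6, w7}): φ is true.
  w4 (successors {w3, w4, w5}): φ is true.
  w5 (successors ∅): φ is false.
  w6 (successors {w4}): φ is true.
  w7 (successors {w1, w4, w7}): φ is true.
For instance, at w6:
  At w6: Box Box Dia p is false, so not Box Box Dia p is true.
    At w6: Box Box Dia p requires Box Dia p at every successor {w4}.
      Box Dia p fails at w4, so Box Box Dia p is false at w6.
Satisfying worlds: {w0, w1, w2, w3, w4, w6, w7}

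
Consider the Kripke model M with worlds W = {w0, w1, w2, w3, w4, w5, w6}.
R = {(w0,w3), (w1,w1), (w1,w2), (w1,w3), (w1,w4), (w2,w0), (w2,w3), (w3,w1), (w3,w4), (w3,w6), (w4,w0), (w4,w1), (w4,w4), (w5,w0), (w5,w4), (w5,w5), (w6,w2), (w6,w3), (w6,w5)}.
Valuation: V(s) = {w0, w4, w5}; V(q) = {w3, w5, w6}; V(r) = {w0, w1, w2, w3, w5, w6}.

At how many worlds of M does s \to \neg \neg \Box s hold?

Recall that \Box ψ holds at a world iff ψ holds at every accessible world, and \Diamond ψ holds iff ψ holds at some accessible world.
Let φ = s \to \neg \neg \Box s. Evaluate φ at each world:
  w0 (successors {w3}): φ is false.
  w1 (successors {w1, w2, w3, w4}): φ is true.
  w2 (successors {w0, w3}): φ is true.
  w3 (successors {w1, w4, w6}): φ is true.
  w4 (successors {w0, w1, w4}): φ is false.
  w5 (successors {w0, w4, w5}): φ is true.
  w6 (successors {w2, w3, w5}): φ is true.
For instance, at w4:
  At w4: s is true, \neg \neg \Box s is false, so s \to \neg \neg \Box s is false.
    At w4: \neg \Box s is true, so \neg \neg \Box s is false.
      At w4: \Box s is false, so \neg \Box s is true.
Satisfying worlds: {w1, w2, w3, w5, w6}

5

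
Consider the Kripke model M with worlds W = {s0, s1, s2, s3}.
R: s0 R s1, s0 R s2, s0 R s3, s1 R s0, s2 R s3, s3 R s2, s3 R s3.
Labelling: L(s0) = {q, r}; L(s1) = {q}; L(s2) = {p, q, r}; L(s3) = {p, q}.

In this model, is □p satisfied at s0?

No

At s0: □p requires p at every successor {s1, s2, s3}.
  p fails at s1, so □p is false at s0.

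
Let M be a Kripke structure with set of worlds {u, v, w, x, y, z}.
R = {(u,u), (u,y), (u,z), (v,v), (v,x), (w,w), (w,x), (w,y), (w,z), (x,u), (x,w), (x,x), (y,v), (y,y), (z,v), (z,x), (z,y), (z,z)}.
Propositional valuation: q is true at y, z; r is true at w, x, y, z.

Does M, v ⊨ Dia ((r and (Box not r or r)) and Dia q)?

Recall that Box ψ holds at a world iff ψ holds at every accessible world, and Dia ψ holds iff ψ holds at some accessible world.
At v: Dia ((r and (Box not r or r)) and Dia q) requires (r and (Box not r or r)) and Dia q at some successor in {v, x}.
  At v: (r and (Box not r or r)) and Dia q is false.
  At x: (r and (Box not r or r)) and Dia q is false.
So Dia ((r and (Box not r or r)) and Dia q) is false at v.

No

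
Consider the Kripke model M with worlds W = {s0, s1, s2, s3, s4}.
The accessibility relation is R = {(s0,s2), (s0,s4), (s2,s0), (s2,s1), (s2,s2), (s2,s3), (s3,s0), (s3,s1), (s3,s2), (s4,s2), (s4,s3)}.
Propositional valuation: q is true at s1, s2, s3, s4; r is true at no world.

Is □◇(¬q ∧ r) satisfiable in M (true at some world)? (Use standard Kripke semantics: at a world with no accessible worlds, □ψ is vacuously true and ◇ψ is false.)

Yes

Let φ = □◇(¬q ∧ r). Evaluate φ at each world:
  s0 (successors {s2, s4}): φ is false.
  s1 (successors ∅): φ is true.
  s2 (successors {s0, s1, s2, s3}): φ is false.
  s3 (successors {s0, s1, s2}): φ is false.
  s4 (successors {s2, s3}): φ is false.
Detail at s1 (witness):
  At s1: no accessible worlds, so □◇(¬q ∧ r) holds vacuously.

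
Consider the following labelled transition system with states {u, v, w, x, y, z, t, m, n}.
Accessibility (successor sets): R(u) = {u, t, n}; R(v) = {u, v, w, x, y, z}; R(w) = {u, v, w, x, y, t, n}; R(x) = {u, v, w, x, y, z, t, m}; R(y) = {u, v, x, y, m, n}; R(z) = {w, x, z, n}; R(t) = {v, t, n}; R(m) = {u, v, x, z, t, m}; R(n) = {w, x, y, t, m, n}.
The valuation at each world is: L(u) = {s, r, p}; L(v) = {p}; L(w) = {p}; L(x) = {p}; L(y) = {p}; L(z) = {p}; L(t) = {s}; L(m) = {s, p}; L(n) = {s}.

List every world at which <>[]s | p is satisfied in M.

u, v, w, x, y, z, m

Let φ = <>[]s | p. Evaluate φ at each world:
  u (successors {u, t, n}): φ is true.
  v (successors {u, v, w, x, y, z}): φ is true.
  w (successors {u, v, w, x, y, t, n}): φ is true.
  x (successors {u, v, w, x, y, z, t, m}): φ is true.
  y (successors {u, v, x, y, m, n}): φ is true.
  z (successors {w, x, z, n}): φ is true.
  t (successors {v, t, n}): φ is false.
  m (successors {u, v, x, z, t, m}): φ is true.
  n (successors {w, x, y, t, m, n}): φ is false.
For instance, at z:
  At z: <>[]s is false, p is true, so <>[]s | p is true.
    At z: <>[]s requires []s at some successor in {w, x, z, n}.
      At w: []s is false.
      At x: []s is false.
      At z: []s is false.
      At n: []s is false.
    So <>[]s is false at z.
Satisfying worlds: {u, v, w, x, y, z, m}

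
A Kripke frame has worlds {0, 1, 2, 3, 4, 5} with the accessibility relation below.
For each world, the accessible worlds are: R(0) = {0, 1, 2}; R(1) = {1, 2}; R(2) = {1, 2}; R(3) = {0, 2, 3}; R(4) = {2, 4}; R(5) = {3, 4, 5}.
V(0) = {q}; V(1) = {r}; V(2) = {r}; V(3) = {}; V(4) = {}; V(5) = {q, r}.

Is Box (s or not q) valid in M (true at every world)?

Recall that Box ψ holds at a world iff ψ holds at every accessible world, and Dia ψ holds iff ψ holds at some accessible world.
Let φ = Box (s or not q). Evaluate φ at each world:
  0 (successors {0, 1, 2}): φ is false.
  1 (successors {1, 2}): φ is true.
  2 (successors {1, 2}): φ is true.
  3 (successors {0, 2, 3}): φ is false.
  4 (successors {2, 4}): φ is true.
  5 (successors {3, 4, 5}): φ is false.
Detail at 0 (counterexample):
  At 0: Box (s or not q) requires s or not q at every successor {0, 1, 2}.
    s or not q fails at 0, so Box (s or not q) is false at 0.

No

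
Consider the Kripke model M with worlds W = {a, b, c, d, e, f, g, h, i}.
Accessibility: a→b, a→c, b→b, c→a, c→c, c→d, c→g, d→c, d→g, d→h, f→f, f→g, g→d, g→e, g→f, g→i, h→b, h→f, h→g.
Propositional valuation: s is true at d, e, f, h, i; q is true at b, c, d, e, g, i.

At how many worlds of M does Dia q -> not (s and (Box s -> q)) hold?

6

Recall that Box ψ holds at a world iff ψ holds at every accessible world, and Dia ψ holds iff ψ holds at some accessible world.
Let φ = Dia q -> not (s and (Box s -> q)). Evaluate φ at each world:
  a (successors {b, c}): φ is true.
  b (successors {b}): φ is true.
  c (successors {a, c, d, g}): φ is true.
  d (successors {c, g, h}): φ is false.
  e (successors ∅): φ is true.
  f (successors {f, g}): φ is false.
  g (successors {d, e, f, i}): φ is true.
  h (successors {b, f, g}): φ is false.
  i (successors ∅): φ is true.
For instance, at f:
  At f: Dia q is true, not (s and (Box s -> q)) is false, so Dia q -> not (s and (Box s -> q)) is false.
    At f: Dia q requires q at some successor in {f, g}.
      q holds at g, so Dia q is true at f.
    At f: s and (Box s -> q) is true, so not (s and (Box s -> q)) is false.
      At f: s is true, Box s -> q is true, so s and (Box s -> q) is true.
Satisfying worlds: {a, b, c, e, g, i}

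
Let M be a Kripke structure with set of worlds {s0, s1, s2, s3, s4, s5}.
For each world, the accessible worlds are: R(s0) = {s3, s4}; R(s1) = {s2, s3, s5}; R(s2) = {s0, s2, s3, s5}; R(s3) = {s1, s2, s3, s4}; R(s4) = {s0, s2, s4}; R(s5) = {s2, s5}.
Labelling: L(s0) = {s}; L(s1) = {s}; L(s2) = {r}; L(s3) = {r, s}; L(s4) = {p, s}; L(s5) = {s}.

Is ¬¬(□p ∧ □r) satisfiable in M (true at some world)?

Let φ = ¬¬(□p ∧ □r). Evaluate φ at each world:
  s0 (successors {s3, s4}): φ is false.
  s1 (successors {s2, s3, s5}): φ is false.
  s2 (successors {s0, s2, s3, s5}): φ is false.
  s3 (successors {s1, s2, s3, s4}): φ is false.
  s4 (successors {s0, s2, s4}): φ is false.
  s5 (successors {s2, s5}): φ is false.
For instance, at s3:
  At s3: ¬(□p ∧ □r) is true, so ¬¬(□p ∧ □r) is false.
    At s3: □p ∧ □r is false, so ¬(□p ∧ □r) is true.
      At s3: □p is false, □r is false, so □p ∧ □r is false.

No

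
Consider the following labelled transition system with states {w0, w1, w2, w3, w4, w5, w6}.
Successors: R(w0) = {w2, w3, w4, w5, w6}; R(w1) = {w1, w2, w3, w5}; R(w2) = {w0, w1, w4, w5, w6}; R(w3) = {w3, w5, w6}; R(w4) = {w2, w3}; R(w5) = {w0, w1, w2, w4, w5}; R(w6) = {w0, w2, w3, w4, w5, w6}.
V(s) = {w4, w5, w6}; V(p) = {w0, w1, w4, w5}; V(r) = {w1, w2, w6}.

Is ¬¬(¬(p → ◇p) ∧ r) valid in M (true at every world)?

Let φ = ¬¬(¬(p → ◇p) ∧ r). Evaluate φ at each world:
  w0 (successors {w2, w3, w4, w5, w6}): φ is false.
  w1 (successors {w1, w2, w3, w5}): φ is false.
  w2 (successors {w0, w1, w4, w5, w6}): φ is false.
  w3 (successors {w3, w5, w6}): φ is false.
  w4 (successors {w2, w3}): φ is false.
  w5 (successors {w0, w1, w2, w4, w5}): φ is false.
  w6 (successors {w0, w2, w3, w4, w5, w6}): φ is false.
Detail at w0 (counterexample):
  At w0: ¬(¬(p → ◇p) ∧ r) is true, so ¬¬(¬(p → ◇p) ∧ r) is false.
    At w0: ¬(p → ◇p) ∧ r is false, so ¬(¬(p → ◇p) ∧ r) is true.
      At w0: ¬(p → ◇p) is false, r is false, so ¬(p → ◇p) ∧ r is false.

No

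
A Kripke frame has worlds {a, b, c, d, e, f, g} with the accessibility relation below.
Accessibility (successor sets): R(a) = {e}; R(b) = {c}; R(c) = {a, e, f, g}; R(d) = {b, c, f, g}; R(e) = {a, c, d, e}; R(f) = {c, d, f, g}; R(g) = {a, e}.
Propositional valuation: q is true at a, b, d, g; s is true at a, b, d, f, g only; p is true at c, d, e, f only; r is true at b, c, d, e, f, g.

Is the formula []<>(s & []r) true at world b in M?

Recall that []ψ holds at a world iff ψ holds at every accessible world, and <>ψ holds iff ψ holds at some accessible world.
At b: []<>(s & []r) requires <>(s & []r) at every successor {c}.
    At c: <>(s & []r) requires s & []r at some successor in {a, e, f, g}.
      s & []r holds at a, so <>(s & []r) is true at c.
So []<>(s & []r) is true at b.

Yes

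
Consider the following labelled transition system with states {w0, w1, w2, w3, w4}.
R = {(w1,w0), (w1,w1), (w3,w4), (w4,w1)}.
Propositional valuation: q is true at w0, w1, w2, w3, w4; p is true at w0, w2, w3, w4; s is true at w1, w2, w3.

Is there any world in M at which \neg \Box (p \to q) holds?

No

Let φ = \neg \Box (p \to q). Evaluate φ at each world:
  w0 (successors ∅): φ is false.
  w1 (successors {w0, w1}): φ is false.
  w2 (successors ∅): φ is false.
  w3 (successors {w4}): φ is false.
  w4 (successors {w1}): φ is false.
For instance, at w1:
  At w1: \Box (p \to q) is true, so \neg \Box (p \to q) is false.
    At w1: \Box (p \to q) requires p \to q at every successor {w0, w1}.
      At w0: p \to q is true.
      At w1: p \to q is true.
    So \Box (p \to q) is true at w1.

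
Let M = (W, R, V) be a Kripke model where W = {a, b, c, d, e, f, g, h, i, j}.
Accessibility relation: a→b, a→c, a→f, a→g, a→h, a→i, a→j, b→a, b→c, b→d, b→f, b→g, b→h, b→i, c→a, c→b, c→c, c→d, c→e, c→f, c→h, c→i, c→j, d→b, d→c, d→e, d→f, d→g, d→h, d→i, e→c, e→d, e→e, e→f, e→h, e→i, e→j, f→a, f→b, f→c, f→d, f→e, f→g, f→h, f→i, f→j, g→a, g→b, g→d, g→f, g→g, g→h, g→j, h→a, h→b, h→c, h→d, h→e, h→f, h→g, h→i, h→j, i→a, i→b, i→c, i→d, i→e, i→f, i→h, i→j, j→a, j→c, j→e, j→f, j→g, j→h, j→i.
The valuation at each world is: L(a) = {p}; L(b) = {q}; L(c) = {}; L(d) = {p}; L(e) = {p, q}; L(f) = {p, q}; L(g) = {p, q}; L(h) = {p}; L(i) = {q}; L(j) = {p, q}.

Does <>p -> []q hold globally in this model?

No

Let φ = <>p -> []q. Evaluate φ at each world:
  a (successors {b, c, f, g, h, i, j}): φ is false.
  b (successors {a, c, d, f, g, h, i}): φ is false.
  c (successors {a, b, c, d, e, f, h, i, j}): φ is false.
  d (successors {b, c, e, f, g, h, i}): φ is false.
  e (successors {c, d, e, f, h, i, j}): φ is false.
  f (successors {a, b, c, d, e, g, h, i, j}): φ is false.
  g (successors {a, b, d, f, g, h, j}): φ is false.
  h (successors {a, b, c, d, e, f, g, i, j}): φ is false.
  i (successors {a, b, c, d, e, f, h, j}): φ is false.
  j (successors {a, c, e, f, g, h, i}): φ is false.
Detail at a (counterexample):
  At a: <>p is true, []q is false, so <>p -> []q is false.
    At a: <>p requires p at some successor in {b, c, f, g, h, i, j}.
      p holds at f, so <>p is true at a.
    At a: []q requires q at every successor {b, c, f, g, h, i, j}.
      q fails at c, so []q is false at a.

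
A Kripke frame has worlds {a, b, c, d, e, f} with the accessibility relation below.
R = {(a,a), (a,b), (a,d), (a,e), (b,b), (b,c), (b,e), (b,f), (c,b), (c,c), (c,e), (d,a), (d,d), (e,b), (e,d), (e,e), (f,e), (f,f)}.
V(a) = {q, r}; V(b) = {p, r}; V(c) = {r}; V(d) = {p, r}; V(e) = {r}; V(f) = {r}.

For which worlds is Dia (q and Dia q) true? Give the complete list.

a, d

Let φ = Dia (q and Dia q). Evaluate φ at each world:
  a (successors {a, b, d, e}): φ is true.
  b (successors {b, c, e, f}): φ is false.
  c (successors {b, c, e}): φ is false.
  d (successors {a, d}): φ is true.
  e (successors {b, d, e}): φ is false.
  f (successors {e, f}): φ is false.
For instance, at a:
  At a: Dia (q and Dia q) requires q and Dia q at some successor in {a, b, d, e}.
    q and Dia q holds at a, so Dia (q and Dia q) is true at a.
      At a: q is true, Dia q is true, so q and Dia q is true.
Satisfying worlds: {a, d}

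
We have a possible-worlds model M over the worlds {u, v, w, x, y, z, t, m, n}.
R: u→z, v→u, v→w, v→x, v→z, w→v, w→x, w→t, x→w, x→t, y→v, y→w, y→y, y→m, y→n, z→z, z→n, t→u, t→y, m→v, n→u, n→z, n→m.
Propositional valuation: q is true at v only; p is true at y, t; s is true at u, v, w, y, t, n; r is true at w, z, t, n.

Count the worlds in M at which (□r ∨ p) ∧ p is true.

Let φ = (□r ∨ p) ∧ p. Evaluate φ at each world:
  u (successors {z}): φ is false.
  v (successors {u, w, x, z}): φ is false.
  w (successors {v, x, t}): φ is false.
  x (successors {w, t}): φ is false.
  y (successors {v, w, y, m, n}): φ is true.
  z (successors {z, n}): φ is false.
  t (successors {u, y}): φ is true.
  m (successors {v}): φ is false.
  n (successors {u, z, m}): φ is false.
For instance, at n:
  At n: □r ∨ p is false, p is false, so (□r ∨ p) ∧ p is false.
    At n: □r is false, p is false, so □r ∨ p is false.
      At n: □r requires r at every successor {u, z, m}.
        r fails at u, so □r is false at n.
Satisfying worlds: {y, t}

2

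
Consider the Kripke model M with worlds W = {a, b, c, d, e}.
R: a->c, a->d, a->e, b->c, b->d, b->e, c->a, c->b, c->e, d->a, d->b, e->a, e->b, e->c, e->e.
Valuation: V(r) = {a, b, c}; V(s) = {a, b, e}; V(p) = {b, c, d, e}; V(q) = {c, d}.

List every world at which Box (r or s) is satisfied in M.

Recall that Box ψ holds at a world iff ψ holds at every accessible world, and Dia ψ holds iff ψ holds at some accessible world.
Let φ = Box (r or s). Evaluate φ at each world:
  a (successors {c, d, e}): φ is false.
  b (successors {c, d, e}): φ is false.
  c (successors {a, b, e}): φ is true.
  d (successors {a, b}): φ is true.
  e (successors {a, b, c, e}): φ is true.
For instance, at e:
  At e: Box (r or s) requires r or s at every successor {a, b, c, e}.
    At a: r or s is true.
    At b: r or s is true.
    At c: r or s is true.
    At e: r or s is true.
  So Box (r or s) is true at e.
Satisfying worlds: {c, d, e}

c, d, e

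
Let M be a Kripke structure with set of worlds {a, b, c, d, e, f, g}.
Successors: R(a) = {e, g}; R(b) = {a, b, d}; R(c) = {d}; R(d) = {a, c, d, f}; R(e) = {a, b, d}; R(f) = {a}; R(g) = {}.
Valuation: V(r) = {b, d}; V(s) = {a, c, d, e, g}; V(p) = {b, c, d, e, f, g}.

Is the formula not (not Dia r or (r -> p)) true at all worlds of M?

Recall that Dia ψ holds at a world iff ψ holds at some accessible world.
Let φ = not (not Dia r or (r -> p)). Evaluate φ at each world:
  a (successors {e, g}): φ is false.
  b (successors {a, b, d}): φ is false.
  c (successors {d}): φ is false.
  d (successors {a, c, d, f}): φ is false.
  e (successors {a, b, d}): φ is false.
  f (successors {a}): φ is false.
  g (successors ∅): φ is false.
Detail at a (counterexample):
  At a: not Dia r or (r -> p) is true, so not (not Dia r or (r -> p)) is false.
    At a: not Dia r is true, r -> p is true, so not Dia r or (r -> p) is true.
      At a: Dia r is false, so not Dia r is true.

No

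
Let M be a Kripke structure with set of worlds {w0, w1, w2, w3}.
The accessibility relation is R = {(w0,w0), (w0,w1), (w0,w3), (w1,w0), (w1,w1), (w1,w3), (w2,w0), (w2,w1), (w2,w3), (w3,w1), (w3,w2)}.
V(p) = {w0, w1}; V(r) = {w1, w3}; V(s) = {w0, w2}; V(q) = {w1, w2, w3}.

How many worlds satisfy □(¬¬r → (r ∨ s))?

Let φ = □(¬¬r → (r ∨ s)). Evaluate φ at each world:
  w0 (successors {w0, w1, w3}): φ is true.
  w1 (successors {w0, w1, w3}): φ is true.
  w2 (successors {w0, w1, w3}): φ is true.
  w3 (successors {w1, w2}): φ is true.
For instance, at w3:
  At w3: □(¬¬r → (r ∨ s)) requires ¬¬r → (r ∨ s) at every successor {w1, w2}.
    At w1: ¬¬r → (r ∨ s) is true.
    At w2: ¬¬r → (r ∨ s) is true.
  So □(¬¬r → (r ∨ s)) is true at w3.
Satisfying worlds: {w0, w1, w2, w3}

4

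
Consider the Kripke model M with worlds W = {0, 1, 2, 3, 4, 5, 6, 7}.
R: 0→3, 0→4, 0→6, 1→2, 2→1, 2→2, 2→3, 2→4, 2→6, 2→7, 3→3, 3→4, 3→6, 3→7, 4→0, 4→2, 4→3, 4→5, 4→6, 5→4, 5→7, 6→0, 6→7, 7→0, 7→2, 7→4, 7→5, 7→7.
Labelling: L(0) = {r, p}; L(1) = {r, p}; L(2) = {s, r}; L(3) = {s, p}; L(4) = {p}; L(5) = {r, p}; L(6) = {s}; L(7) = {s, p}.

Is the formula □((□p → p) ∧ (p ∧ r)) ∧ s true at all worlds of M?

Let φ = □((□p → p) ∧ (p ∧ r)) ∧ s. Evaluate φ at each world:
  0 (successors {3, 4, 6}): φ is false.
  1 (successors {2}): φ is false.
  2 (successors {1, 2, 3, 4, 6, 7}): φ is false.
  3 (successors {3, 4, 6, 7}): φ is false.
  4 (successors {0, 2, 3, 5, 6}): φ is false.
  5 (successors {4, 7}): φ is false.
  6 (successors {0, 7}): φ is false.
  7 (successors {0, 2, 4, 5, 7}): φ is false.
Detail at 0 (counterexample):
  At 0: □((□p → p) ∧ (p ∧ r)) is false, s is false, so □((□p → p) ∧ (p ∧ r)) ∧ s is false.
    At 0: □((□p → p) ∧ (p ∧ r)) requires (□p → p) ∧ (p ∧ r) at every successor {3, 4, 6}.
      (□p → p) ∧ (p ∧ r) fails at 3, so □((□p → p) ∧ (p ∧ r)) is false at 0.

No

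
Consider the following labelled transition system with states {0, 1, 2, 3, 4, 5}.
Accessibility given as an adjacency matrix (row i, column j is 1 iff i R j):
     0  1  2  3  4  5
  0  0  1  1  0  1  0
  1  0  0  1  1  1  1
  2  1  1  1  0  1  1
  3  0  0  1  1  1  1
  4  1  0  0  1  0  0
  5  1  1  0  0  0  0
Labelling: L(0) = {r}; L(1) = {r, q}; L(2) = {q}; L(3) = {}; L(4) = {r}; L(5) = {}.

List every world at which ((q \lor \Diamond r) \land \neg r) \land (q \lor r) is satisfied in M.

Let φ = ((q \lor \Diamond r) \land \neg r) \land (q \lor r). Evaluate φ at each world:
  0 (successors {1, 2, 4}): φ is false.
  1 (successors {2, 3, 4, 5}): φ is false.
  2 (successors {0, 1, 2, 4, 5}): φ is true.
  3 (successors {2, 3, 4, 5}): φ is false.
  4 (successors {0, 3}): φ is false.
  5 (successors {0, 1}): φ is false.
For instance, at 1:
  At 1: (q \lor \Diamond r) \land \neg r is false, q \lor r is true, so ((q \lor \Diamond r) \land \neg r) \land (q \lor r) is false.
    At 1: q \lor \Diamond r is true, \neg r is false, so (q \lor \Diamond r) \land \neg r is false.
      At 1: q is true, \Diamond r is true, so q \lor \Diamond r is true.
Satisfying worlds: {2}

2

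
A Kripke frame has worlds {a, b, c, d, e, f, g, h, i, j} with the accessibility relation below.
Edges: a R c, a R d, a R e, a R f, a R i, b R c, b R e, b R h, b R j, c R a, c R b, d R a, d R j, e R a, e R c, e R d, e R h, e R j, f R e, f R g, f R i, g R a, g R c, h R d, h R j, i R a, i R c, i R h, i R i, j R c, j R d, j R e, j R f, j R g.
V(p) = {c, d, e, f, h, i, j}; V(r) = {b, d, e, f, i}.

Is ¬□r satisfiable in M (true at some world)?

Yes

Let φ = ¬□r. Evaluate φ at each world:
  a (successors {c, d, e, f, i}): φ is true.
  b (successors {c, e, h, j}): φ is true.
  c (successors {a, b}): φ is true.
  d (successors {a, j}): φ is true.
  e (successors {a, c, d, h, j}): φ is true.
  f (successors {e, g, i}): φ is true.
  g (successors {a, c}): φ is true.
  h (successors {d, j}): φ is true.
  i (successors {a, c, h, i}): φ is true.
  j (successors {c, d, e, f, g}): φ is true.
Detail at a (witness):
  At a: □r is false, so ¬□r is true.
    At a: □r requires r at every successor {c, d, e, f, i}.
      r fails at c, so □r is false at a.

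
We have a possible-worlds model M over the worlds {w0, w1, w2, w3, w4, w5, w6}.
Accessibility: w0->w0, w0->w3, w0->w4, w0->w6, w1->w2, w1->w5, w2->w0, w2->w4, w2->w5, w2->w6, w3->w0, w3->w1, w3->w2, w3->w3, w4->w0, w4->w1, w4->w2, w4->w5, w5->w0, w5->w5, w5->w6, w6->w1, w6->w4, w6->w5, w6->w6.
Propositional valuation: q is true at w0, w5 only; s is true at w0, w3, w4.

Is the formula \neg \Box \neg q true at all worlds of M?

Yes

Let φ = \neg \Box \neg q. Evaluate φ at each world:
  w0 (successors {w0, w3, w4, w6}): φ is true.
  w1 (successors {w2, w5}): φ is true.
  w2 (successors {w0, w4, w5, w6}): φ is true.
  w3 (successors {w0, w1, w2, w3}): φ is true.
  w4 (successors {w0, w1, w2, w5}): φ is true.
  w5 (successors {w0, w5, w6}): φ is true.
  w6 (successors {w1, w4, w5, w6}): φ is true.
For instance, at w4:
  At w4: \Box \neg q is false, so \neg \Box \neg q is true.
    At w4: \Box \neg q requires \neg q at every successor {w0, w1, w2, w5}.
      \neg q fails at w0, so \Box \neg q is false at w4.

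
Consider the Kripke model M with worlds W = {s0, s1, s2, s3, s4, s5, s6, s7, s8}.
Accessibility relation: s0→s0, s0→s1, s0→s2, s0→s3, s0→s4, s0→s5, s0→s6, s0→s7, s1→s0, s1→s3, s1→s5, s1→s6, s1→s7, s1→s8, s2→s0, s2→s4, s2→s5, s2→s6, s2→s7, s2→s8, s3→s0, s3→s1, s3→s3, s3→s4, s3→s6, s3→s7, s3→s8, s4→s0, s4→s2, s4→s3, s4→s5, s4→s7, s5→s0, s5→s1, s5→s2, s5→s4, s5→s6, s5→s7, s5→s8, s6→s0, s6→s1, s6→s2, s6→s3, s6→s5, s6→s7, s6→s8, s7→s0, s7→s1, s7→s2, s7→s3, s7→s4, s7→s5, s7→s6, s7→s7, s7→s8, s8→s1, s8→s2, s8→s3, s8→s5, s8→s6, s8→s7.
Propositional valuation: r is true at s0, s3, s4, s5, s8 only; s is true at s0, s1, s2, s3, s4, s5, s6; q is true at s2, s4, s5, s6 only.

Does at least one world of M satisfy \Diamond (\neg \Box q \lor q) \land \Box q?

Let φ = \Diamond (\neg \Box q \lor q) \land \Box q. Evaluate φ at each world:
  s0 (successors {s0, s1, s2, s3, s4, s5, s6, s7}): φ is false.
  s1 (successors {s0, s3, s5, s6, s7, s8}): φ is false.
  s2 (successors {s0, s4, s5, s6, s7, s8}): φ is false.
  s3 (successors {s0, s1, s3, s4, s6, s7, s8}): φ is false.
  s4 (successors {s0, s2, s3, s5, s7}): φ is false.
  s5 (successors {s0, s1, s2, s4, s6, s7, s8}): φ is false.
  s6 (successors {s0, s1, s2, s3, s5, s7, s8}): φ is false.
  s7 (successors {s0, s1, s2, s3, s4, s5, s6, s7, s8}): φ is false.
  s8 (successors {s1, s2, s3, s5, s6, s7}): φ is false.
For instance, at s4:
  At s4: \Diamond (\neg \Box q \lor q) is true, \Box q is false, so \Diamond (\neg \Box q \lor q) \land \Box q is false.
    At s4: \Diamond (\neg \Box q \lor q) requires \neg \Box q \lor q at some successor in {s0, s2, s3, s5, s7}.
      \neg \Box q \lor q holds at s0, so \Diamond (\neg \Box q \lor q) is true at s4.
    At s4: \Box q requires q at every successor {s0, s2, s3, s5, s7}.
      q fails at s0, so \Box q is false at s4.

No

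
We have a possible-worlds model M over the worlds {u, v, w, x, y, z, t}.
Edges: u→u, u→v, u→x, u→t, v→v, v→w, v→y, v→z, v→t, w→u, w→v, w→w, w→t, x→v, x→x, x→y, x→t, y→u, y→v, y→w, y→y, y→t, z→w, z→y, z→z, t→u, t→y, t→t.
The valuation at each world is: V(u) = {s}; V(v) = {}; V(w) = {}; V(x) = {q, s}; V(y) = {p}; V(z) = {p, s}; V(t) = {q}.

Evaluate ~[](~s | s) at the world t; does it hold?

No

Recall that []ψ holds at a world iff ψ holds at every accessible world, and <>ψ holds iff ψ holds at some accessible world.
At t: [](~s | s) is true, so ~[](~s | s) is false.
  At t: [](~s | s) requires ~s | s at every successor {u, y, t}.
    At u: ~s | s is true.
    At y: ~s | s is true.
    At t: ~s | s is true.
  So [](~s | s) is true at t.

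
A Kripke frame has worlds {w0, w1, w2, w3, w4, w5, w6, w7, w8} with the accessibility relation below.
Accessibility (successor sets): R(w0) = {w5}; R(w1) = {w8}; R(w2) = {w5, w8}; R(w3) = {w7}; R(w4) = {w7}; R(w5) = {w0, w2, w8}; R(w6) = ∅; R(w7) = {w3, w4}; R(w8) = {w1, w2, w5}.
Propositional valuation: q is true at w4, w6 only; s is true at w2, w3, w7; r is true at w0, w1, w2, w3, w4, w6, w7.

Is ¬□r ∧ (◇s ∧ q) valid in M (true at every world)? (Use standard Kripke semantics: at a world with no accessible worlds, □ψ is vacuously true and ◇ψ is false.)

Let φ = ¬□r ∧ (◇s ∧ q). Evaluate φ at each world:
  w0 (successors {w5}): φ is false.
  w1 (successors {w8}): φ is false.
  w2 (successors {w5, w8}): φ is false.
  w3 (successors {w7}): φ is false.
  w4 (successors {w7}): φ is false.
  w5 (successors {w0, w2, w8}): φ is false.
  w6 (successors ∅): φ is false.
  w7 (successors {w3, w4}): φ is false.
  w8 (successors {w1, w2, w5}): φ is false.
Detail at w0 (counterexample):
  At w0: ¬□r is true, ◇s ∧ q is false, so ¬□r ∧ (◇s ∧ q) is false.
    At w0: □r is false, so ¬□r is true.
      At w0: □r requires r at every successor {w5}.
        r fails at w5, so □r is false at w0.
    At w0: ◇s is false, q is false, so ◇s ∧ q is false.
      At w0: ◇s requires s at some successor in {w5}.
        At w5: s is false.
      So ◇s is false at w0.

No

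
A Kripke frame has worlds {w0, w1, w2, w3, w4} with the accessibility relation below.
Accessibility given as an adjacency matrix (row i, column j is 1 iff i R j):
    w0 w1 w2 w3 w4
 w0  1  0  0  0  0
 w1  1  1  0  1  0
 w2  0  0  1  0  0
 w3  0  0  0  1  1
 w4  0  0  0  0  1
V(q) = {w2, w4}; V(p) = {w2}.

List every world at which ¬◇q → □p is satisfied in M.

Recall that □ψ holds at a world iff ψ holds at every accessible world, and ◇ψ holds iff ψ holds at some accessible world.
Let φ = ¬◇q → □p. Evaluate φ at each world:
  w0 (successors {w0}): φ is false.
  w1 (successors {w0, w1, w3}): φ is false.
  w2 (successors {w2}): φ is true.
  w3 (successors {w3, w4}): φ is true.
  w4 (successors {w4}): φ is true.
For instance, at w2:
  At w2: ¬◇q is false, □p is true, so ¬◇q → □p is true.
    At w2: ◇q is true, so ¬◇q is false.
      At w2: ◇q requires q at some successor in {w2}.
        q holds at w2, so ◇q is true at w2.
    At w2: □p requires p at every successor {w2}.
      At w2: p is true.
    So □p is true at w2.
Satisfying worlds: {w2, w3, w4}

w2, w3, w4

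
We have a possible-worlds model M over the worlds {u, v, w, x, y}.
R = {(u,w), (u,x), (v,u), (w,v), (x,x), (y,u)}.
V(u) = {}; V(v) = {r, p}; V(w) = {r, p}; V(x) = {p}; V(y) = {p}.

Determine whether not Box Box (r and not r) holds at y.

At y: Box Box (r and not r) is false, so not Box Box (r and not r) is true.
  At y: Box Box (r and not r) requires Box (r and not r) at every successor {u}.
    Box (r and not r) fails at u, so Box Box (r and not r) is false at y.
      At u: Box (r and not r) requires r and not r at every successor {w, x}.
        r and not r fails at w, so Box (r and not r) is false at u.

Yes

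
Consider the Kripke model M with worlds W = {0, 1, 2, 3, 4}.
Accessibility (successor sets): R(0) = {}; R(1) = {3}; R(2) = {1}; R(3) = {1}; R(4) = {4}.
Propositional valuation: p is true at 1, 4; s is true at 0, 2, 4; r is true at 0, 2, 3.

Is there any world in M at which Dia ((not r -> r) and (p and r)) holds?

Let φ = Dia ((not r -> r) and (p and r)). Evaluate φ at each world:
  0 (successors ∅): φ is false.
  1 (successors {3}): φ is false.
  2 (successors {1}): φ is false.
  3 (successors {1}): φ is false.
  4 (successors {4}): φ is false.
For instance, at 4:
  At 4: Dia ((not r -> r) and (p and r)) requires (not r -> r) and (p and r) at some successor in {4}.
    At 4: (not r -> r) and (p and r) is false.
  So Dia ((not r -> r) and (p and r)) is false at 4.

No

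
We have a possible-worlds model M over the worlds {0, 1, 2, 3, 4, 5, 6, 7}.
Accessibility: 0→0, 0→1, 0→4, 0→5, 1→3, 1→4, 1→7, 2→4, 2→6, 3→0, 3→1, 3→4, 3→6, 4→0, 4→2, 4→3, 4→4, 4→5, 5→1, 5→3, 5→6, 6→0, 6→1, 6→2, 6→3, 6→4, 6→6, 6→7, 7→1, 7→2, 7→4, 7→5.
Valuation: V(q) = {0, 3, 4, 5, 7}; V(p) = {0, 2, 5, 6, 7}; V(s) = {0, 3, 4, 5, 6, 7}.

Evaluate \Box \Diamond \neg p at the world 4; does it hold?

Recall that \Box ψ holds at a world iff ψ holds at every accessible world, and \Diamond ψ holds iff ψ holds at some accessible world.
At 4: \Box \Diamond \neg p requires \Diamond \neg p at every successor {0, 2, 3, 4, 5}.
  At 0: \Diamond \neg p is true.
  At 2: \Diamond \neg p is true.
  At 3: \Diamond \neg p is true.
  At 4: \Diamond \neg p is true.
  At 5: \Diamond \neg p is true.
So \Box \Diamond \neg p is true at 4.

Yes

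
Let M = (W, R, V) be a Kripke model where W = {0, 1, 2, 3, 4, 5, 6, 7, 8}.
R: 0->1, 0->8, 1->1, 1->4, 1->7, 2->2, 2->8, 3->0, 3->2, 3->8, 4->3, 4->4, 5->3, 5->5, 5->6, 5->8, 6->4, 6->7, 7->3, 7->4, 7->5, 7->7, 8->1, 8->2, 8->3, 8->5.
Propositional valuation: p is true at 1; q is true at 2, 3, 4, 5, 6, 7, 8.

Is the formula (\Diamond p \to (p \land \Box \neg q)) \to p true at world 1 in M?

Yes

At 1: \Diamond p \to (p \land \Box \neg q) is false, p is true, so (\Diamond p \to (p \land \Box \neg q)) \to p is true.
  At 1: \Diamond p is true, p \land \Box \neg q is false, so \Diamond p \to (p \land \Box \neg q) is false.
    At 1: \Diamond p requires p at some successor in {1, 4, 7}.
      p holds at 1, so \Diamond p is true at 1.
    At 1: p is true, \Box \neg q is false, so p \land \Box \neg q is false.
      At 1: \Box \neg q requires \neg q at every successor {1, 4, 7}.
        \neg q fails at 4, so \Box \neg q is false at 1.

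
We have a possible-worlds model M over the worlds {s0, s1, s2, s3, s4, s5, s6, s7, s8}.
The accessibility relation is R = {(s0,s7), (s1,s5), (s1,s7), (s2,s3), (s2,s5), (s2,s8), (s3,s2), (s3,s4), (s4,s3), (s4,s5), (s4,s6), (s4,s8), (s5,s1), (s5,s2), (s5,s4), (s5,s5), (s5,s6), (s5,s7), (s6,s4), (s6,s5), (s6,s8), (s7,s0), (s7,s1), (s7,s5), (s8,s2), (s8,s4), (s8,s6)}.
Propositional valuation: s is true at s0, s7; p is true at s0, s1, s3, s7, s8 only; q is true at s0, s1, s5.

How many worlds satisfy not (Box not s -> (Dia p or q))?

Let φ = not (Box not s -> (Dia p or q)). Evaluate φ at each world:
  s0 (successors {s7}): φ is false.
  s1 (successors {s5, s7}): φ is false.
  s2 (successors {s3, s5, s8}): φ is false.
  s3 (successors {s2, s4}): φ is true.
  s4 (successors {s3, s5, s6, s8}): φ is false.
  s5 (successors {s1, s2, s4, s5, s6, s7}): φ is false.
  s6 (successors {s4, s5, s8}): φ is false.
  s7 (successors {s0, s1, s5}): φ is false.
  s8 (successors {s2, s4, s6}): φ is true.
For instance, at s3:
  At s3: Box not s -> (Dia p or q) is false, so not (Box not s -> (Dia p or q)) is true.
    At s3: Box not s is true, Dia p or q is false, so Box not s -> (Dia p or q) is false.
      At s3: Box not s requires not s at every successor {s2, s4}.
        At s2: not s is true.
        At s4: not s is true.
      So Box not s is true at s3.
      At s3: Dia p is false, q is false, so Dia p or q is false.
Satisfying worlds: {s3, s8}

2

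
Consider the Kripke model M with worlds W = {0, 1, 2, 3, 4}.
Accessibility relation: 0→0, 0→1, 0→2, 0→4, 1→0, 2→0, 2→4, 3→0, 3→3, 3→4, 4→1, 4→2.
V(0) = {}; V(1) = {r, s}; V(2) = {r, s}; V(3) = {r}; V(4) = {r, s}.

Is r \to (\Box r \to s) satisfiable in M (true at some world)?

Let φ = r \to (\Box r \to s). Evaluate φ at each world:
  0 (successors {0, 1, 2, 4}): φ is true.
  1 (successors {0}): φ is true.
  2 (successors {0, 4}): φ is true.
  3 (successors {0, 3, 4}): φ is true.
  4 (successors {1, 2}): φ is true.
Detail at 0 (witness):
  At 0: r is false, \Box r \to s is true, so r \to (\Box r \to s) is true.
    At 0: \Box r is false, s is false, so \Box r \to s is true.
      At 0: \Box r requires r at every successor {0, 1, 2, 4}.
        r fails at 0, so \Box r is false at 0.

Yes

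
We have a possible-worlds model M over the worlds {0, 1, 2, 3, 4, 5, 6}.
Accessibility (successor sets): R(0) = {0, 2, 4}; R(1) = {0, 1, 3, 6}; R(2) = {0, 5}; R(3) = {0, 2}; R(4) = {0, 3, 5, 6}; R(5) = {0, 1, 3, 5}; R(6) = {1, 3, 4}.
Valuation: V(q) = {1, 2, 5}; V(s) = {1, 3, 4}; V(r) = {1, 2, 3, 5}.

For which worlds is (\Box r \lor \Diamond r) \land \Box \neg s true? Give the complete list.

Let φ = (\Box r \lor \Diamond r) \land \Box \neg s. Evaluate φ at each world:
  0 (successors {0, 2, 4}): φ is false.
  1 (successors {0, 1, 3, 6}): φ is false.
  2 (successors {0, 5}): φ is true.
  3 (successors {0, 2}): φ is true.
  4 (successors {0, 3, 5, 6}): φ is false.
  5 (successors {0, 1, 3, 5}): φ is false.
  6 (successors {1, 3, 4}): φ is false.
For instance, at 1:
  At 1: \Box r \lor \Diamond r is true, \Box \neg s is false, so (\Box r \lor \Diamond r) \land \Box \neg s is false.
    At 1: \Box r is false, \Diamond r is true, so \Box r \lor \Diamond r is true.
      At 1: \Box r requires r at every successor {0, 1, 3, 6}.
        r fails at 0, so \Box r is false at 1.
      At 1: \Diamond r requires r at some successor in {0, 1, 3, 6}.
        r holds at 1, so \Diamond r is true at 1.
    At 1: \Box \neg s requires \neg s at every successor {0, 1, 3, 6}.
      \neg s fails at 1, so \Box \neg s is false at 1.
Satisfying worlds: {2, 3}

2, 3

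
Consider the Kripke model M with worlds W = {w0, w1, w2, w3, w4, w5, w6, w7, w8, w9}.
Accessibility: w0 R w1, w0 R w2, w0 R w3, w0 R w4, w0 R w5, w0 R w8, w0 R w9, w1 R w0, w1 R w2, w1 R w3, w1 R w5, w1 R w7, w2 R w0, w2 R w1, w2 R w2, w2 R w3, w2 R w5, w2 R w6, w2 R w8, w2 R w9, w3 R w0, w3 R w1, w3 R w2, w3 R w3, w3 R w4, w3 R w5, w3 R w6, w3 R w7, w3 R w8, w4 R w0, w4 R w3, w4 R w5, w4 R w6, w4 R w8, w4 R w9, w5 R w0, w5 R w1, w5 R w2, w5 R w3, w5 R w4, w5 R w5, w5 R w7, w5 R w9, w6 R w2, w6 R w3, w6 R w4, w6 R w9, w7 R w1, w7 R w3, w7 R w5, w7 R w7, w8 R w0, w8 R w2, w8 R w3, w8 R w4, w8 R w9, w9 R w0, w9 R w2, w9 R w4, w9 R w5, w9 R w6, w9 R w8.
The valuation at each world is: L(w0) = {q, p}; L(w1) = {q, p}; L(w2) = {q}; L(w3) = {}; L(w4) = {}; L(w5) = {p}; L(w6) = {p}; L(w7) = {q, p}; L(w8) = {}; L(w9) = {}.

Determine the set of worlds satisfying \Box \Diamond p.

w0, w1, w5, w6, w7, w8

Let φ = \Box \Diamond p. Evaluate φ at each world:
  w0 (successors {w1, w2, w3, w4, w5, w8, w9}): φ is true.
  w1 (successors {w0, w2, w3, w5, w7}): φ is true.
  w2 (successors {w0, w1, w2, w3, w5, w6, w8, w9}): φ is false.
  w3 (successors {w0, w1, w2, w3, w4, w5, w6, w7, w8}): φ is false.
  w4 (successors {w0, w3, w5, w6, w8, w9}): φ is false.
  w5 (successors {w0, w1, w2, w3, w4, w5, w7, w9}): φ is true.
  w6 (successors {w2, w3, w4, w9}): φ is true.
  w7 (successors {w1, w3, w5, w7}): φ is true.
  w8 (successors {w0, w2, w3, w4, w9}): φ is true.
  w9 (successors {w0, w2, w4, w5, w6, w8}): φ is false.
For instance, at w6:
  At w6: \Box \Diamond p requires \Diamond p at every successor {w2, w3, w4, w9}.
    At w2: \Diamond p is true.
    At w3: \Diamond p is true.
    At w4: \Diamond p is true.
    At w9: \Diamond p is true.
  So \Box \Diamond p is true at w6.
Satisfying worlds: {w0, w1, w5, w6, w7, w8}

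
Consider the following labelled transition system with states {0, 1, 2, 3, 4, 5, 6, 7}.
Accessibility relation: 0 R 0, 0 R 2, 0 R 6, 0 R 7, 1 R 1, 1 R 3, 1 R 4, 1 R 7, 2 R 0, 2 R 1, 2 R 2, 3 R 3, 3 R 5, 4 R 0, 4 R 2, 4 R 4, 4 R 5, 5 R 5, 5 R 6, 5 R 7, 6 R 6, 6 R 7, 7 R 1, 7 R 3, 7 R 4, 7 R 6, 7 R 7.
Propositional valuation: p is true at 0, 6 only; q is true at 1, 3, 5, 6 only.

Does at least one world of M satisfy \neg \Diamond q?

Recall that \Diamond ψ holds at a world iff ψ holds at some accessible world.
Let φ = \neg \Diamond q. Evaluate φ at each world:
  0 (successors {0, 2, 6, 7}): φ is false.
  1 (successors {1, 3, 4, 7}): φ is false.
  2 (successors {0, 1, 2}): φ is false.
  3 (successors {3, 5}): φ is false.
  4 (successors {0, 2, 4, 5}): φ is false.
  5 (successors {5, 6, 7}): φ is false.
  6 (successors {6, 7}): φ is false.
  7 (successors {1, 3, 4, 6, 7}): φ is false.
For instance, at 0:
  At 0: \Diamond q is true, so \neg \Diamond q is false.
    At 0: \Diamond q requires q at some successor in {0, 2, 6, 7}.
      q holds at 6, so \Diamond q is true at 0.

No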